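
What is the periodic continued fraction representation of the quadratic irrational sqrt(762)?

[27; (1, 1, 1, 1, 8, 1, 1, 1, 1, 54)]

Write x_i = (sqrt(762) + m_i)/d_i with (m_0, d_0) = (0, 1). a_0 = floor(sqrt(762)) = 27, since 27^2 = 729 <= 762 < 784 = 28^2.
Iterate m_{i+1} = d_i*a_i - m_i, d_{i+1} = (762 - m_{i+1}^2)/d_i, a_{i+1} = floor((a_0 + m_{i+1})/d_{i+1}):
  m_1 = 1*27 - 0 = 27, d_1 = (762 - 27^2)/1 = 33/1 = 33, a_1 = floor((27 + 27)/33) = 1.
  m_2 = 33*1 - 27 = 6, d_2 = (762 - 6^2)/33 = 726/33 = 22, a_2 = floor((27 + 6)/22) = 1.
  m_3 = 22*1 - 6 = 16, d_3 = (762 - 16^2)/22 = 506/22 = 23, a_3 = floor((27 + 16)/23) = 1.
  m_4 = 23*1 - 16 = 7, d_4 = (762 - 7^2)/23 = 713/23 = 31, a_4 = floor((27 + 7)/31) = 1.
  m_5 = 31*1 - 7 = 24, d_5 = (762 - 24^2)/31 = 186/31 = 6, a_5 = floor((27 + 24)/6) = 8.
  m_6 = 6*8 - 24 = 24, d_6 = (762 - 24^2)/6 = 186/6 = 31, a_6 = floor((27 + 24)/31) = 1.
  m_7 = 31*1 - 24 = 7, d_7 = (762 - 7^2)/31 = 713/31 = 23, a_7 = floor((27 + 7)/23) = 1.
  m_8 = 23*1 - 7 = 16, d_8 = (762 - 16^2)/23 = 506/23 = 22, a_8 = floor((27 + 16)/22) = 1.
  m_9 = 22*1 - 16 = 6, d_9 = (762 - 6^2)/22 = 726/22 = 33, a_9 = floor((27 + 6)/33) = 1.
  m_10 = 33*1 - 6 = 27, d_10 = (762 - 27^2)/33 = 33/33 = 1, a_10 = floor((27 + 27)/1) = 54.
  m_11 = 1*54 - 27 = 27, d_11 = (762 - 27^2)/1 = 33/1 = 33: (m_11, d_11) = (m_1, d_1) = (27, 33), so from here the quotients repeat a_1, ..., a_10; the period length is 10.
Hence the expansion of sqrt(762) is a_0 = 27 followed by the repeating block 1, 1, 1, 1, 8, 1, 1, 1, 1, 54 (period 10).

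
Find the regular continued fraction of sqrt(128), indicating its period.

[11; (3, 5, 3, 22)]

Write x_i = (sqrt(128) + m_i)/d_i with (m_0, d_0) = (0, 1). a_0 = floor(sqrt(128)) = 11, since 11^2 = 121 <= 128 < 144 = 12^2.
Iterate m_{i+1} = d_i*a_i - m_i, d_{i+1} = (128 - m_{i+1}^2)/d_i, a_{i+1} = floor((a_0 + m_{i+1})/d_{i+1}):
  m_1 = 1*11 - 0 = 11, d_1 = (128 - 11^2)/1 = 7/1 = 7, a_1 = floor((11 + 11)/7) = 3.
  m_2 = 7*3 - 11 = 10, d_2 = (128 - 10^2)/7 = 28/7 = 4, a_2 = floor((11 + 10)/4) = 5.
  m_3 = 4*5 - 10 = 10, d_3 = (128 - 10^2)/4 = 28/4 = 7, a_3 = floor((11 + 10)/7) = 3.
  m_4 = 7*3 - 10 = 11, d_4 = (128 - 11^2)/7 = 7/7 = 1, a_4 = floor((11 + 11)/1) = 22.
  m_5 = 1*22 - 11 = 11, d_5 = (128 - 11^2)/1 = 7/1 = 7: (m_5, d_5) = (m_1, d_1) = (11, 7), so from here the quotients repeat a_1, ..., a_4; the period length is 4.
Hence the expansion of sqrt(128) is a_0 = 11 followed by the repeating block 3, 5, 3, 22 (period 4).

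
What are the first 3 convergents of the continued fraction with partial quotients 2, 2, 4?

Using the convergent recurrence p_i = a_i*p_{i-1} + p_{i-2}, q_i = a_i*q_{i-1} + q_{i-2} with p_{-2}=0, p_{-1}=1, q_{-2}=1, q_{-1}=0:
  i=0: a_0=2, p_0 = 2*1 + 0 = 2, q_0 = 2*0 + 1 = 1.
  i=1: a_1=2, p_1 = 2*2 + 1 = 5, q_1 = 2*1 + 0 = 2.
  i=2: a_2=4, p_2 = 4*5 + 2 = 22, q_2 = 4*2 + 1 = 9.

2/1, 5/2, 22/9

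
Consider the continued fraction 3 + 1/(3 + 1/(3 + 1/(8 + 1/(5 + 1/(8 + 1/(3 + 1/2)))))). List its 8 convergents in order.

Using the convergent recurrence p_i = a_i*p_{i-1} + p_{i-2}, q_i = a_i*q_{i-1} + q_{i-2} with p_{-2}=0, p_{-1}=1, q_{-2}=1, q_{-1}=0:
  i=0: a_0=3, p_0 = 3*1 + 0 = 3, q_0 = 3*0 + 1 = 1.
  i=1: a_1=3, p_1 = 3*3 + 1 = 10, q_1 = 3*1 + 0 = 3.
  i=2: a_2=3, p_2 = 3*10 + 3 = 33, q_2 = 3*3 + 1 = 10.
  i=3: a_3=8, p_3 = 8*33 + 10 = 274, q_3 = 8*10 + 3 = 83.
  i=4: a_4=5, p_4 = 5*274 + 33 = 1403, q_4 = 5*83 + 10 = 425.
  i=5: a_5=8, p_5 = 8*1403 + 274 = 11498, q_5 = 8*425 + 83 = 3483.
  i=6: a_6=3, p_6 = 3*11498 + 1403 = 35897, q_6 = 3*3483 + 425 = 10874.
  i=7: a_7=2, p_7 = 2*35897 + 11498 = 83292, q_7 = 2*10874 + 3483 = 25231.

3/1, 10/3, 33/10, 274/83, 1403/425, 11498/3483, 35897/10874, 83292/25231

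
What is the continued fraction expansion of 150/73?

Run the Euclidean algorithm on 150 and 73; the successive quotients are the partial quotients a_0, a_1, ... (each step inverts the fractional part left over by the previous one):
  150 = 2*73 + 4, so a_0 = 2.
  73 = 18*4 + 1, so a_1 = 18.
  4 = 4*1 + 0, so a_2 = 4.
The remainder reaches 0 after 3 divisions, so the expansion has 3 partial quotients, read off in order.

[2; 18, 4]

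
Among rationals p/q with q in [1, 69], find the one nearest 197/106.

119/64

Expand x = 197/106 as a continued fraction with the Euclidean algorithm:
  197 = 1*106 + 91, so a_0 = 1.
  106 = 1*91 + 15, so a_1 = 1.
  91 = 6*15 + 1, so a_2 = 6.
  15 = 15*1 + 0, so a_3 = 15.
so x = [1; 1, 6, 15].
Convergents (p_i = a_i*p_{i-1} + p_{i-2}, q_i = a_i*q_{i-1} + q_{i-2} with p_{-2}=0, p_{-1}=1, q_{-2}=1, q_{-1}=0), until the denominator exceeds 69:
  i=0: a_0=1, p_0 = 1*1 + 0 = 1, q_0 = 1*0 + 1 = 1.
  i=1: a_1=1, p_1 = 1*1 + 1 = 2, q_1 = 1*1 + 0 = 1.
  i=2: a_2=6, p_2 = 6*2 + 1 = 13, q_2 = 6*1 + 1 = 7.
  i=3: a_3=15, p_3 = 15*13 + 2 = 197, q_3 = 15*7 + 1 = 106.
q_3 = 106 > 69, so the last convergent with denominator <= 69 is p_2/q_2 = 13/7.
The closest fraction with denominator <= 69 is either p_2/q_2 or the intermediate fraction (k*p_2 + p_1)/(k*q_2 + q_1) with the largest k >= 1 whose denominator stays <= 69; these approach x as k grows, and every other convergent or intermediate fraction in range is farther away.
Largest k: floor((69 - q_1)/q_2) = floor((69 - 1)/7) = 9.
That gives (9*13 + 2)/(9*7 + 1) = 119/64.
Compare the errors: |x - 13/7| = |197*7 - 13*106|/(106*7) = 1/742, and |x - 119/64| = |197*64 - 119*106|/(106*64) = 6/6784.
Cross-multiplying, 6*742 = 4452 < 6784 = 1*6784, so 6/6784 is smaller: the intermediate fraction 119/64 is closer to x than 13/7.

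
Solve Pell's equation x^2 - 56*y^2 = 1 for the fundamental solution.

First expand sqrt(56) as a continued fraction. With x_i = (sqrt(56) + m_i)/d_i and (m_0, d_0) = (0, 1): a_0 = floor(sqrt(56)) = 7, since 7^2 = 49 <= 56 < 64 = 8^2.
Iterate m_{i+1} = d_i*a_i - m_i, d_{i+1} = (56 - m_{i+1}^2)/d_i, a_{i+1} = floor((a_0 + m_{i+1})/d_{i+1}):
  m_1 = 1*7 - 0 = 7, d_1 = (56 - 7^2)/1 = 7/1 = 7, a_1 = floor((7 + 7)/7) = 2.
  m_2 = 7*2 - 7 = 7, d_2 = (56 - 7^2)/7 = 7/7 = 1, a_2 = floor((7 + 7)/1) = 14.
  m_3 = 1*14 - 7 = 7, d_3 = (56 - 7^2)/1 = 7/1 = 7: (m_3, d_3) = (m_1, d_1) = (7, 7), so from here the quotients repeat a_1, a_2; the period length is 2.
So sqrt(56) = [7; (2, 14)] with period length k = 2.
k is even, so the fundamental solution of x^2 - 56y^2 = 1 is (p_{k-1}, q_{k-1}) = (p_1, q_1); compute convergents through index 1.
Convergents (p_i = a_i*p_{i-1} + p_{i-2}, q_i = a_i*q_{i-1} + q_{i-2} with p_{-2}=0, p_{-1}=1, q_{-2}=1, q_{-1}=0):
  i=0: a_0=7, p_0 = 7*1 + 0 = 7, q_0 = 7*0 + 1 = 1.
  i=1: a_1=2, p_1 = 2*7 + 1 = 15, q_1 = 2*1 + 0 = 2.
Check: 15^2 - 56*2^2 = 225 - 224 = 1, so (x, y) = (15, 2) solves the equation, and by the theorem it is the least positive solution.

(x, y) = (15, 2)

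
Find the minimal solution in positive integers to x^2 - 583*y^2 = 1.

(x, y) = (8429543, 349116)

First expand sqrt(583) as a continued fraction. With x_i = (sqrt(583) + m_i)/d_i and (m_0, d_0) = (0, 1): a_0 = floor(sqrt(583)) = 24, since 24^2 = 576 <= 583 < 625 = 25^2.
Iterate m_{i+1} = d_i*a_i - m_i, d_{i+1} = (583 - m_{i+1}^2)/d_i, a_{i+1} = floor((a_0 + m_{i+1})/d_{i+1}):
  m_1 = 1*24 - 0 = 24, d_1 = (583 - 24^2)/1 = 7/1 = 7, a_1 = floor((24 + 24)/7) = 6.
  m_2 = 7*6 - 24 = 18, d_2 = (583 - 18^2)/7 = 259/7 = 37, a_2 = floor((24 + 18)/37) = 1.
  m_3 = 37*1 - 18 = 19, d_3 = (583 - 19^2)/37 = 222/37 = 6, a_3 = floor((24 + 19)/6) = 7.
  m_4 = 6*7 - 19 = 23, d_4 = (583 - 23^2)/6 = 54/6 = 9, a_4 = floor((24 + 23)/9) = 5.
  m_5 = 9*5 - 23 = 22, d_5 = (583 - 22^2)/9 = 99/9 = 11, a_5 = floor((24 + 22)/11) = 4.
  m_6 = 11*4 - 22 = 22, d_6 = (583 - 22^2)/11 = 99/11 = 9, a_6 = floor((24 + 22)/9) = 5.
  m_7 = 9*5 - 22 = 23, d_7 = (583 - 23^2)/9 = 54/9 = 6, a_7 = floor((24 + 23)/6) = 7.
  m_8 = 6*7 - 23 = 19, d_8 = (583 - 19^2)/6 = 222/6 = 37, a_8 = floor((24 + 19)/37) = 1.
  m_9 = 37*1 - 19 = 18, d_9 = (583 - 18^2)/37 = 259/37 = 7, a_9 = floor((24 + 18)/7) = 6.
  m_10 = 7*6 - 18 = 24, d_10 = (583 - 24^2)/7 = 7/7 = 1, a_10 = floor((24 + 24)/1) = 48.
  m_11 = 1*48 - 24 = 24, d_11 = (583 - 24^2)/1 = 7/1 = 7: (m_11, d_11) = (m_1, d_1) = (24, 7), so from here the quotients repeat a_1, ..., a_10; the period length is 10.
So sqrt(583) = [24; (6, 1, 7, 5, 4, 5, 7, 1, 6, 48)] with period length k = 10.
k is even, so the fundamental solution of x^2 - 583y^2 = 1 is (p_{k-1}, q_{k-1}) = (p_9, q_9); compute convergents through index 9.
Convergents (p_i = a_i*p_{i-1} + p_{i-2}, q_i = a_i*q_{i-1} + q_{i-2} with p_{-2}=0, p_{-1}=1, q_{-2}=1, q_{-1}=0):
  i=0: a_0=24, p_0 = 24*1 + 0 = 24, q_0 = 24*0 + 1 = 1.
  i=1: a_1=6, p_1 = 6*24 + 1 = 145, q_1 = 6*1 + 0 = 6.
  i=2: a_2=1, p_2 = 1*145 + 24 = 169, q_2 = 1*6 + 1 = 7.
  i=3: a_3=7, p_3 = 7*169 + 145 = 1328, q_3 = 7*7 + 6 = 55.
  i=4: a_4=5, p_4 = 5*1328 + 169 = 6809, q_4 = 5*55 + 7 = 282.
  i=5: a_5=4, p_5 = 4*6809 + 1328 = 28564, q_5 = 4*282 + 55 = 1183.
  i=6: a_6=5, p_6 = 5*28564 + 6809 = 149629, q_6 = 5*1183 + 282 = 6197.
  i=7: a_7=7, p_7 = 7*149629 + 28564 = 1075967, q_7 = 7*6197 + 1183 = 44562.
  i=8: a_8=1, p_8 = 1*1075967 + 149629 = 1225596, q_8 = 1*44562 + 6197 = 50759.
  i=9: a_9=6, p_9 = 6*1225596 + 1075967 = 8429543, q_9 = 6*50759 + 44562 = 349116.
Check: 8429543^2 - 583*349116^2 = 71057195188849 - 71057195188848 = 1, so (x, y) = (8429543, 349116) solves the equation, and by the theorem it is the least positive solution.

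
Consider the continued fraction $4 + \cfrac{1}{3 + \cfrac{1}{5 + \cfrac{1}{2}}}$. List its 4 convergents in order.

4/1, 13/3, 69/16, 151/35

Using the convergent recurrence p_i = a_i*p_{i-1} + p_{i-2}, q_i = a_i*q_{i-1} + q_{i-2} with p_{-2}=0, p_{-1}=1, q_{-2}=1, q_{-1}=0:
  i=0: a_0=4, p_0 = 4*1 + 0 = 4, q_0 = 4*0 + 1 = 1.
  i=1: a_1=3, p_1 = 3*4 + 1 = 13, q_1 = 3*1 + 0 = 3.
  i=2: a_2=5, p_2 = 5*13 + 4 = 69, q_2 = 5*3 + 1 = 16.
  i=3: a_3=2, p_3 = 2*69 + 13 = 151, q_3 = 2*16 + 3 = 35.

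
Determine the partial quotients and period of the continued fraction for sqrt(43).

[6; (1, 1, 3, 1, 5, 1, 3, 1, 1, 12)]

Write x_i = (sqrt(43) + m_i)/d_i with (m_0, d_0) = (0, 1). a_0 = floor(sqrt(43)) = 6, since 6^2 = 36 <= 43 < 49 = 7^2.
Iterate m_{i+1} = d_i*a_i - m_i, d_{i+1} = (43 - m_{i+1}^2)/d_i, a_{i+1} = floor((a_0 + m_{i+1})/d_{i+1}):
  m_1 = 1*6 - 0 = 6, d_1 = (43 - 6^2)/1 = 7/1 = 7, a_1 = floor((6 + 6)/7) = 1.
  m_2 = 7*1 - 6 = 1, d_2 = (43 - 1^2)/7 = 42/7 = 6, a_2 = floor((6 + 1)/6) = 1.
  m_3 = 6*1 - 1 = 5, d_3 = (43 - 5^2)/6 = 18/6 = 3, a_3 = floor((6 + 5)/3) = 3.
  m_4 = 3*3 - 5 = 4, d_4 = (43 - 4^2)/3 = 27/3 = 9, a_4 = floor((6 + 4)/9) = 1.
  m_5 = 9*1 - 4 = 5, d_5 = (43 - 5^2)/9 = 18/9 = 2, a_5 = floor((6 + 5)/2) = 5.
  m_6 = 2*5 - 5 = 5, d_6 = (43 - 5^2)/2 = 18/2 = 9, a_6 = floor((6 + 5)/9) = 1.
  m_7 = 9*1 - 5 = 4, d_7 = (43 - 4^2)/9 = 27/9 = 3, a_7 = floor((6 + 4)/3) = 3.
  m_8 = 3*3 - 4 = 5, d_8 = (43 - 5^2)/3 = 18/3 = 6, a_8 = floor((6 + 5)/6) = 1.
  m_9 = 6*1 - 5 = 1, d_9 = (43 - 1^2)/6 = 42/6 = 7, a_9 = floor((6 + 1)/7) = 1.
  m_10 = 7*1 - 1 = 6, d_10 = (43 - 6^2)/7 = 7/7 = 1, a_10 = floor((6 + 6)/1) = 12.
  m_11 = 1*12 - 6 = 6, d_11 = (43 - 6^2)/1 = 7/1 = 7: (m_11, d_11) = (m_1, d_1) = (6, 7), so from here the quotients repeat a_1, ..., a_10; the period length is 10.
Hence the expansion of sqrt(43) is a_0 = 6 followed by the repeating block 1, 1, 3, 1, 5, 1, 3, 1, 1, 12 (period 10).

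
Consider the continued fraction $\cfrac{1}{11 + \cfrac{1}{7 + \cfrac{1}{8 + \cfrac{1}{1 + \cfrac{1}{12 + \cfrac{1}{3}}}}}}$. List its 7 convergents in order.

Using the convergent recurrence p_i = a_i*p_{i-1} + p_{i-2}, q_i = a_i*q_{i-1} + q_{i-2} with p_{-2}=0, p_{-1}=1, q_{-2}=1, q_{-1}=0:
  i=0: a_0=0, p_0 = 0*1 + 0 = 0, q_0 = 0*0 + 1 = 1.
  i=1: a_1=11, p_1 = 11*0 + 1 = 1, q_1 = 11*1 + 0 = 11.
  i=2: a_2=7, p_2 = 7*1 + 0 = 7, q_2 = 7*11 + 1 = 78.
  i=3: a_3=8, p_3 = 8*7 + 1 = 57, q_3 = 8*78 + 11 = 635.
  i=4: a_4=1, p_4 = 1*57 + 7 = 64, q_4 = 1*635 + 78 = 713.
  i=5: a_5=12, p_5 = 12*64 + 57 = 825, q_5 = 12*713 + 635 = 9191.
  i=6: a_6=3, p_6 = 3*825 + 64 = 2539, q_6 = 3*9191 + 713 = 28286.

0/1, 1/11, 7/78, 57/635, 64/713, 825/9191, 2539/28286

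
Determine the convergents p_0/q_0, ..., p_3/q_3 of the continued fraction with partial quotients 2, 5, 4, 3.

2/1, 11/5, 46/21, 149/68

Using the convergent recurrence p_i = a_i*p_{i-1} + p_{i-2}, q_i = a_i*q_{i-1} + q_{i-2} with p_{-2}=0, p_{-1}=1, q_{-2}=1, q_{-1}=0:
  i=0: a_0=2, p_0 = 2*1 + 0 = 2, q_0 = 2*0 + 1 = 1.
  i=1: a_1=5, p_1 = 5*2 + 1 = 11, q_1 = 5*1 + 0 = 5.
  i=2: a_2=4, p_2 = 4*11 + 2 = 46, q_2 = 4*5 + 1 = 21.
  i=3: a_3=3, p_3 = 3*46 + 11 = 149, q_3 = 3*21 + 5 = 68.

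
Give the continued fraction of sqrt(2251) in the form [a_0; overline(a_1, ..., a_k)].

Write x_i = (sqrt(2251) + m_i)/d_i with (m_0, d_0) = (0, 1). a_0 = floor(sqrt(2251)) = 47, since 47^2 = 2209 <= 2251 < 2304 = 48^2.
Iterate m_{i+1} = d_i*a_i - m_i, d_{i+1} = (2251 - m_{i+1}^2)/d_i, a_{i+1} = floor((a_0 + m_{i+1})/d_{i+1}):
  m_1 = 1*47 - 0 = 47, d_1 = (2251 - 47^2)/1 = 42/1 = 42, a_1 = floor((47 + 47)/42) = 2.
  m_2 = 42*2 - 47 = 37, d_2 = (2251 - 37^2)/42 = 882/42 = 21, a_2 = floor((47 + 37)/21) = 4.
  m_3 = 21*4 - 37 = 47, d_3 = (2251 - 47^2)/21 = 42/21 = 2, a_3 = floor((47 + 47)/2) = 47.
  m_4 = 2*47 - 47 = 47, d_4 = (2251 - 47^2)/2 = 42/2 = 21, a_4 = floor((47 + 47)/21) = 4.
  m_5 = 21*4 - 47 = 37, d_5 = (2251 - 37^2)/21 = 882/21 = 42, a_5 = floor((47 + 37)/42) = 2.
  m_6 = 42*2 - 37 = 47, d_6 = (2251 - 47^2)/42 = 42/42 = 1, a_6 = floor((47 + 47)/1) = 94.
  m_7 = 1*94 - 47 = 47, d_7 = (2251 - 47^2)/1 = 42/1 = 42: (m_7, d_7) = (m_1, d_1) = (47, 42), so from here the quotients repeat a_1, ..., a_6; the period length is 6.
Hence the expansion of sqrt(2251) is a_0 = 47 followed by the repeating block 2, 4, 47, 4, 2, 94 (period 6).

[47; overline(2, 4, 47, 4, 2, 94)]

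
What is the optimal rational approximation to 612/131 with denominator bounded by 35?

159/34

Expand x = 612/131 as a continued fraction with the Euclidean algorithm:
  612 = 4*131 + 88, so a_0 = 4.
  131 = 1*88 + 43, so a_1 = 1.
  88 = 2*43 + 2, so a_2 = 2.
  43 = 21*2 + 1, so a_3 = 21.
  2 = 2*1 + 0, so a_4 = 2.
so x = [4; 1, 2, 21, 2].
Convergents (p_i = a_i*p_{i-1} + p_{i-2}, q_i = a_i*q_{i-1} + q_{i-2} with p_{-2}=0, p_{-1}=1, q_{-2}=1, q_{-1}=0), until the denominator exceeds 35:
  i=0: a_0=4, p_0 = 4*1 + 0 = 4, q_0 = 4*0 + 1 = 1.
  i=1: a_1=1, p_1 = 1*4 + 1 = 5, q_1 = 1*1 + 0 = 1.
  i=2: a_2=2, p_2 = 2*5 + 4 = 14, q_2 = 2*1 + 1 = 3.
  i=3: a_3=21, p_3 = 21*14 + 5 = 299, q_3 = 21*3 + 1 = 64.
q_3 = 64 > 35, so the last convergent with denominator <= 35 is p_2/q_2 = 14/3.
The closest fraction with denominator <= 35 is either p_2/q_2 or the intermediate fraction (k*p_2 + p_1)/(k*q_2 + q_1) with the largest k >= 1 whose denominator stays <= 35; these approach x as k grows, and every other convergent or intermediate fraction in range is farther away.
Largest k: floor((35 - q_1)/q_2) = floor((35 - 1)/3) = 11.
That gives (11*14 + 5)/(11*3 + 1) = 159/34.
Compare the errors: |x - 14/3| = |612*3 - 14*131|/(131*3) = 2/393, and |x - 159/34| = |612*34 - 159*131|/(131*34) = 21/4454.
Cross-multiplying, 21*393 = 8253 < 8908 = 2*4454, so 21/4454 is smaller: the intermediate fraction 159/34 is closer to x than 14/3.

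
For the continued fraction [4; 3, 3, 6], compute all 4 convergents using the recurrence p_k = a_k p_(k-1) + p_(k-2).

4/1, 13/3, 43/10, 271/63

Using the convergent recurrence p_i = a_i*p_{i-1} + p_{i-2}, q_i = a_i*q_{i-1} + q_{i-2} with p_{-2}=0, p_{-1}=1, q_{-2}=1, q_{-1}=0:
  i=0: a_0=4, p_0 = 4*1 + 0 = 4, q_0 = 4*0 + 1 = 1.
  i=1: a_1=3, p_1 = 3*4 + 1 = 13, q_1 = 3*1 + 0 = 3.
  i=2: a_2=3, p_2 = 3*13 + 4 = 43, q_2 = 3*3 + 1 = 10.
  i=3: a_3=6, p_3 = 6*43 + 13 = 271, q_3 = 6*10 + 3 = 63.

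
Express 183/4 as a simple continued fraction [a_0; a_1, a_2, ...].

Run the Euclidean algorithm on 183 and 4; the successive quotients are the partial quotients a_0, a_1, ... (each step inverts the fractional part left over by the previous one):
  183 = 45*4 + 3, so a_0 = 45.
  4 = 1*3 + 1, so a_1 = 1.
  3 = 3*1 + 0, so a_2 = 3.
The remainder reaches 0 after 3 divisions, so the expansion has 3 partial quotients, read off in order.

[45; 1, 3]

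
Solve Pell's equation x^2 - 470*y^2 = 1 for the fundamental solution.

First expand sqrt(470) as a continued fraction. With x_i = (sqrt(470) + m_i)/d_i and (m_0, d_0) = (0, 1): a_0 = floor(sqrt(470)) = 21, since 21^2 = 441 <= 470 < 484 = 22^2.
Iterate m_{i+1} = d_i*a_i - m_i, d_{i+1} = (470 - m_{i+1}^2)/d_i, a_{i+1} = floor((a_0 + m_{i+1})/d_{i+1}):
  m_1 = 1*21 - 0 = 21, d_1 = (470 - 21^2)/1 = 29/1 = 29, a_1 = floor((21 + 21)/29) = 1.
  m_2 = 29*1 - 21 = 8, d_2 = (470 - 8^2)/29 = 406/29 = 14, a_2 = floor((21 + 8)/14) = 2.
  m_3 = 14*2 - 8 = 20, d_3 = (470 - 20^2)/14 = 70/14 = 5, a_3 = floor((21 + 20)/5) = 8.
  m_4 = 5*8 - 20 = 20, d_4 = (470 - 20^2)/5 = 70/5 = 14, a_4 = floor((21 + 20)/14) = 2.
  m_5 = 14*2 - 20 = 8, d_5 = (470 - 8^2)/14 = 406/14 = 29, a_5 = floor((21 + 8)/29) = 1.
  m_6 = 29*1 - 8 = 21, d_6 = (470 - 21^2)/29 = 29/29 = 1, a_6 = floor((21 + 21)/1) = 42.
  m_7 = 1*42 - 21 = 21, d_7 = (470 - 21^2)/1 = 29/1 = 29: (m_7, d_7) = (m_1, d_1) = (21, 29), so from here the quotients repeat a_1, ..., a_6; the period length is 6.
So sqrt(470) = [21; (1, 2, 8, 2, 1, 42)] with period length k = 6.
k is even, so the fundamental solution of x^2 - 470y^2 = 1 is (p_{k-1}, q_{k-1}) = (p_5, q_5); compute convergents through index 5.
Convergents (p_i = a_i*p_{i-1} + p_{i-2}, q_i = a_i*q_{i-1} + q_{i-2} with p_{-2}=0, p_{-1}=1, q_{-2}=1, q_{-1}=0):
  i=0: a_0=21, p_0 = 21*1 + 0 = 21, q_0 = 21*0 + 1 = 1.
  i=1: a_1=1, p_1 = 1*21 + 1 = 22, q_1 = 1*1 + 0 = 1.
  i=2: a_2=2, p_2 = 2*22 + 21 = 65, q_2 = 2*1 + 1 = 3.
  i=3: a_3=8, p_3 = 8*65 + 22 = 542, q_3 = 8*3 + 1 = 25.
  i=4: a_4=2, p_4 = 2*542 + 65 = 1149, q_4 = 2*25 + 3 = 53.
  i=5: a_5=1, p_5 = 1*1149 + 542 = 1691, q_5 = 1*53 + 25 = 78.
Check: 1691^2 - 470*78^2 = 2859481 - 2859480 = 1, so (x, y) = (1691, 78) solves the equation, and by the theorem it is the least positive solution.

(x, y) = (1691, 78)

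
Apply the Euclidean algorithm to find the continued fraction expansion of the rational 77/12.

Run the Euclidean algorithm on 77 and 12; the successive quotients are the partial quotients a_0, a_1, ... (each step inverts the fractional part left over by the previous one):
  77 = 6*12 + 5, so a_0 = 6.
  12 = 2*5 + 2, so a_1 = 2.
  5 = 2*2 + 1, so a_2 = 2.
  2 = 2*1 + 0, so a_3 = 2.
The remainder reaches 0 after 4 divisions, so the expansion has 4 partial quotients, read off in order.

[6; 2, 2, 2]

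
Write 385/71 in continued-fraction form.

Run the Euclidean algorithm on 385 and 71; the successive quotients are the partial quotients a_0, a_1, ... (each step inverts the fractional part left over by the previous one):
  385 = 5*71 + 30, so a_0 = 5.
  71 = 2*30 + 11, so a_1 = 2.
  30 = 2*11 + 8, so a_2 = 2.
  11 = 1*8 + 3, so a_3 = 1.
  8 = 2*3 + 2, so a_4 = 2.
  3 = 1*2 + 1, so a_5 = 1.
  2 = 2*1 + 0, so a_6 = 2.
The remainder reaches 0 after 7 divisions, so the expansion has 7 partial quotients, read off in order.

[5; 2, 2, 1, 2, 1, 2]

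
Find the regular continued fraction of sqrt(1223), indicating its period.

Write x_i = (sqrt(1223) + m_i)/d_i with (m_0, d_0) = (0, 1). a_0 = floor(sqrt(1223)) = 34, since 34^2 = 1156 <= 1223 < 1225 = 35^2.
Iterate m_{i+1} = d_i*a_i - m_i, d_{i+1} = (1223 - m_{i+1}^2)/d_i, a_{i+1} = floor((a_0 + m_{i+1})/d_{i+1}):
  m_1 = 1*34 - 0 = 34, d_1 = (1223 - 34^2)/1 = 67/1 = 67, a_1 = floor((34 + 34)/67) = 1.
  m_2 = 67*1 - 34 = 33, d_2 = (1223 - 33^2)/67 = 134/67 = 2, a_2 = floor((34 + 33)/2) = 33.
  m_3 = 2*33 - 33 = 33, d_3 = (1223 - 33^2)/2 = 134/2 = 67, a_3 = floor((34 + 33)/67) = 1.
  m_4 = 67*1 - 33 = 34, d_4 = (1223 - 34^2)/67 = 67/67 = 1, a_4 = floor((34 + 34)/1) = 68.
  m_5 = 1*68 - 34 = 34, d_5 = (1223 - 34^2)/1 = 67/1 = 67: (m_5, d_5) = (m_1, d_1) = (34, 67), so from here the quotients repeat a_1, ..., a_4; the period length is 4.
Hence the expansion of sqrt(1223) is a_0 = 34 followed by the repeating block 1, 33, 1, 68 (period 4).

[34; (1, 33, 1, 68)]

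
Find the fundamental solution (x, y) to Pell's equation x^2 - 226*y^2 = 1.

(x, y) = (451, 30)

First expand sqrt(226) as a continued fraction. With x_i = (sqrt(226) + m_i)/d_i and (m_0, d_0) = (0, 1): a_0 = floor(sqrt(226)) = 15, since 15^2 = 225 <= 226 < 256 = 16^2.
Iterate m_{i+1} = d_i*a_i - m_i, d_{i+1} = (226 - m_{i+1}^2)/d_i, a_{i+1} = floor((a_0 + m_{i+1})/d_{i+1}):
  m_1 = 1*15 - 0 = 15, d_1 = (226 - 15^2)/1 = 1/1 = 1, a_1 = floor((15 + 15)/1) = 30.
  m_2 = 1*30 - 15 = 15, d_2 = (226 - 15^2)/1 = 1/1 = 1: (m_2, d_2) = (m_1, d_1) = (15, 1), so from here the quotient a_1 repeats; the period length is 1.
So sqrt(226) = [15; (30)] with period length k = 1.
k is odd, so (p_{k-1}, q_{k-1}) only solves x^2 - 226y^2 = -1 and the fundamental solution of x^2 - 226y^2 = 1 is (p_{2k-1}, q_{2k-1}) = (p_1, q_1); compute convergents through index 1, running through the period twice.
Convergents (p_i = a_i*p_{i-1} + p_{i-2}, q_i = a_i*q_{i-1} + q_{i-2} with p_{-2}=0, p_{-1}=1, q_{-2}=1, q_{-1}=0):
  i=0: a_0=15, p_0 = 15*1 + 0 = 15, q_0 = 15*0 + 1 = 1.
  i=1: a_1=30, p_1 = 30*15 + 1 = 451, q_1 = 30*1 + 0 = 30.
Indeed p_0^2 - 226*q_0^2 = 225 - 226 = -1, not +1.
Check: 451^2 - 226*30^2 = 203401 - 203400 = 1, so (x, y) = (451, 30) solves the equation, and by the theorem it is the least positive solution.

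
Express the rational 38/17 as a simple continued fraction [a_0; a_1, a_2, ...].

Run the Euclidean algorithm on 38 and 17; the successive quotients are the partial quotients a_0, a_1, ... (each step inverts the fractional part left over by the previous one):
  38 = 2*17 + 4, so a_0 = 2.
  17 = 4*4 + 1, so a_1 = 4.
  4 = 4*1 + 0, so a_2 = 4.
The remainder reaches 0 after 3 divisions, so the expansion has 3 partial quotients, read off in order.

[2; 4, 4]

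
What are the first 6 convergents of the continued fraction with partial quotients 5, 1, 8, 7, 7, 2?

Using the convergent recurrence p_i = a_i*p_{i-1} + p_{i-2}, q_i = a_i*q_{i-1} + q_{i-2} with p_{-2}=0, p_{-1}=1, q_{-2}=1, q_{-1}=0:
  i=0: a_0=5, p_0 = 5*1 + 0 = 5, q_0 = 5*0 + 1 = 1.
  i=1: a_1=1, p_1 = 1*5 + 1 = 6, q_1 = 1*1 + 0 = 1.
  i=2: a_2=8, p_2 = 8*6 + 5 = 53, q_2 = 8*1 + 1 = 9.
  i=3: a_3=7, p_3 = 7*53 + 6 = 377, q_3 = 7*9 + 1 = 64.
  i=4: a_4=7, p_4 = 7*377 + 53 = 2692, q_4 = 7*64 + 9 = 457.
  i=5: a_5=2, p_5 = 2*2692 + 377 = 5761, q_5 = 2*457 + 64 = 978.

5/1, 6/1, 53/9, 377/64, 2692/457, 5761/978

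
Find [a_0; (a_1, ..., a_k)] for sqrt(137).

Write x_i = (sqrt(137) + m_i)/d_i with (m_0, d_0) = (0, 1). a_0 = floor(sqrt(137)) = 11, since 11^2 = 121 <= 137 < 144 = 12^2.
Iterate m_{i+1} = d_i*a_i - m_i, d_{i+1} = (137 - m_{i+1}^2)/d_i, a_{i+1} = floor((a_0 + m_{i+1})/d_{i+1}):
  m_1 = 1*11 - 0 = 11, d_1 = (137 - 11^2)/1 = 16/1 = 16, a_1 = floor((11 + 11)/16) = 1.
  m_2 = 16*1 - 11 = 5, d_2 = (137 - 5^2)/16 = 112/16 = 7, a_2 = floor((11 + 5)/7) = 2.
  m_3 = 7*2 - 5 = 9, d_3 = (137 - 9^2)/7 = 56/7 = 8, a_3 = floor((11 + 9)/8) = 2.
  m_4 = 8*2 - 9 = 7, d_4 = (137 - 7^2)/8 = 88/8 = 11, a_4 = floor((11 + 7)/11) = 1.
  m_5 = 11*1 - 7 = 4, d_5 = (137 - 4^2)/11 = 121/11 = 11, a_5 = floor((11 + 4)/11) = 1.
  m_6 = 11*1 - 4 = 7, d_6 = (137 - 7^2)/11 = 88/11 = 8, a_6 = floor((11 + 7)/8) = 2.
  m_7 = 8*2 - 7 = 9, d_7 = (137 - 9^2)/8 = 56/8 = 7, a_7 = floor((11 + 9)/7) = 2.
  m_8 = 7*2 - 9 = 5, d_8 = (137 - 5^2)/7 = 112/7 = 16, a_8 = floor((11 + 5)/16) = 1.
  m_9 = 16*1 - 5 = 11, d_9 = (137 - 11^2)/16 = 16/16 = 1, a_9 = floor((11 + 11)/1) = 22.
  m_10 = 1*22 - 11 = 11, d_10 = (137 - 11^2)/1 = 16/1 = 16: (m_10, d_10) = (m_1, d_1) = (11, 16), so from here the quotients repeat a_1, ..., a_9; the period length is 9.
Hence the expansion of sqrt(137) is a_0 = 11 followed by the repeating block 1, 2, 2, 1, 1, 2, 2, 1, 22 (period 9).

[11; (1, 2, 2, 1, 1, 2, 2, 1, 22)]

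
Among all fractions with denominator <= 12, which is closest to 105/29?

Expand x = 105/29 as a continued fraction with the Euclidean algorithm:
  105 = 3*29 + 18, so a_0 = 3.
  29 = 1*18 + 11, so a_1 = 1.
  18 = 1*11 + 7, so a_2 = 1.
  11 = 1*7 + 4, so a_3 = 1.
  7 = 1*4 + 3, so a_4 = 1.
  4 = 1*3 + 1, so a_5 = 1.
  3 = 3*1 + 0, so a_6 = 3.
so x = [3; 1, 1, 1, 1, 1, 3].
Convergents (p_i = a_i*p_{i-1} + p_{i-2}, q_i = a_i*q_{i-1} + q_{i-2} with p_{-2}=0, p_{-1}=1, q_{-2}=1, q_{-1}=0), until the denominator exceeds 12:
  i=0: a_0=3, p_0 = 3*1 + 0 = 3, q_0 = 3*0 + 1 = 1.
  i=1: a_1=1, p_1 = 1*3 + 1 = 4, q_1 = 1*1 + 0 = 1.
  i=2: a_2=1, p_2 = 1*4 + 3 = 7, q_2 = 1*1 + 1 = 2.
  i=3: a_3=1, p_3 = 1*7 + 4 = 11, q_3 = 1*2 + 1 = 3.
  i=4: a_4=1, p_4 = 1*11 + 7 = 18, q_4 = 1*3 + 2 = 5.
  i=5: a_5=1, p_5 = 1*18 + 11 = 29, q_5 = 1*5 + 3 = 8.
  i=6: a_6=3, p_6 = 3*29 + 18 = 105, q_6 = 3*8 + 5 = 29.
q_6 = 29 > 12, so the last convergent with denominator <= 12 is p_5/q_5 = 29/8.
The closest fraction with denominator <= 12 is either p_5/q_5 or the intermediate fraction (k*p_5 + p_4)/(k*q_5 + q_4) with the largest k >= 1 whose denominator stays <= 12; these approach x as k grows, and every other convergent or intermediate fraction in range is farther away.
Largest k: floor((12 - q_4)/q_5) = floor((12 - 5)/8) = 0.
Since k = 0, no intermediate fraction beyond p_5/q_5 has denominator <= 12, so the convergent 29/8 is the closest (its error is |105*8 - 29*29|/(29*8) = 1/232).

29/8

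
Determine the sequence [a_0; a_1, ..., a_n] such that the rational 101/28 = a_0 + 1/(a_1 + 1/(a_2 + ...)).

Run the Euclidean algorithm on 101 and 28; the successive quotients are the partial quotients a_0, a_1, ... (each step inverts the fractional part left over by the previous one):
  101 = 3*28 + 17, so a_0 = 3.
  28 = 1*17 + 11, so a_1 = 1.
  17 = 1*11 + 6, so a_2 = 1.
  11 = 1*6 + 5, so a_3 = 1.
  6 = 1*5 + 1, so a_4 = 1.
  5 = 5*1 + 0, so a_5 = 5.
The remainder reaches 0 after 6 divisions, so the expansion has 6 partial quotients, read off in order.

[3; 1, 1, 1, 1, 5]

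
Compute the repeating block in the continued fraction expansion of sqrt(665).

[25; (1, 3, 1, 2, 2, 2, 1, 3, 1, 50)]

Write x_i = (sqrt(665) + m_i)/d_i with (m_0, d_0) = (0, 1). a_0 = floor(sqrt(665)) = 25, since 25^2 = 625 <= 665 < 676 = 26^2.
Iterate m_{i+1} = d_i*a_i - m_i, d_{i+1} = (665 - m_{i+1}^2)/d_i, a_{i+1} = floor((a_0 + m_{i+1})/d_{i+1}):
  m_1 = 1*25 - 0 = 25, d_1 = (665 - 25^2)/1 = 40/1 = 40, a_1 = floor((25 + 25)/40) = 1.
  m_2 = 40*1 - 25 = 15, d_2 = (665 - 15^2)/40 = 440/40 = 11, a_2 = floor((25 + 15)/11) = 3.
  m_3 = 11*3 - 15 = 18, d_3 = (665 - 18^2)/11 = 341/11 = 31, a_3 = floor((25 + 18)/31) = 1.
  m_4 = 31*1 - 18 = 13, d_4 = (665 - 13^2)/31 = 496/31 = 16, a_4 = floor((25 + 13)/16) = 2.
  m_5 = 16*2 - 13 = 19, d_5 = (665 - 19^2)/16 = 304/16 = 19, a_5 = floor((25 + 19)/19) = 2.
  m_6 = 19*2 - 19 = 19, d_6 = (665 - 19^2)/19 = 304/19 = 16, a_6 = floor((25 + 19)/16) = 2.
  m_7 = 16*2 - 19 = 13, d_7 = (665 - 13^2)/16 = 496/16 = 31, a_7 = floor((25 + 13)/31) = 1.
  m_8 = 31*1 - 13 = 18, d_8 = (665 - 18^2)/31 = 341/31 = 11, a_8 = floor((25 + 18)/11) = 3.
  m_9 = 11*3 - 18 = 15, d_9 = (665 - 15^2)/11 = 440/11 = 40, a_9 = floor((25 + 15)/40) = 1.
  m_10 = 40*1 - 15 = 25, d_10 = (665 - 25^2)/40 = 40/40 = 1, a_10 = floor((25 + 25)/1) = 50.
  m_11 = 1*50 - 25 = 25, d_11 = (665 - 25^2)/1 = 40/1 = 40: (m_11, d_11) = (m_1, d_1) = (25, 40), so from here the quotients repeat a_1, ..., a_10; the period length is 10.
Hence the expansion of sqrt(665) is a_0 = 25 followed by the repeating block 1, 3, 1, 2, 2, 2, 1, 3, 1, 50 (period 10).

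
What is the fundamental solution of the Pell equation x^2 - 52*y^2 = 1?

(x, y) = (649, 90)

First expand sqrt(52) as a continued fraction. With x_i = (sqrt(52) + m_i)/d_i and (m_0, d_0) = (0, 1): a_0 = floor(sqrt(52)) = 7, since 7^2 = 49 <= 52 < 64 = 8^2.
Iterate m_{i+1} = d_i*a_i - m_i, d_{i+1} = (52 - m_{i+1}^2)/d_i, a_{i+1} = floor((a_0 + m_{i+1})/d_{i+1}):
  m_1 = 1*7 - 0 = 7, d_1 = (52 - 7^2)/1 = 3/1 = 3, a_1 = floor((7 + 7)/3) = 4.
  m_2 = 3*4 - 7 = 5, d_2 = (52 - 5^2)/3 = 27/3 = 9, a_2 = floor((7 + 5)/9) = 1.
  m_3 = 9*1 - 5 = 4, d_3 = (52 - 4^2)/9 = 36/9 = 4, a_3 = floor((7 + 4)/4) = 2.
  m_4 = 4*2 - 4 = 4, d_4 = (52 - 4^2)/4 = 36/4 = 9, a_4 = floor((7 + 4)/9) = 1.
  m_5 = 9*1 - 4 = 5, d_5 = (52 - 5^2)/9 = 27/9 = 3, a_5 = floor((7 + 5)/3) = 4.
  m_6 = 3*4 - 5 = 7, d_6 = (52 - 7^2)/3 = 3/3 = 1, a_6 = floor((7 + 7)/1) = 14.
  m_7 = 1*14 - 7 = 7, d_7 = (52 - 7^2)/1 = 3/1 = 3: (m_7, d_7) = (m_1, d_1) = (7, 3), so from here the quotients repeat a_1, ..., a_6; the period length is 6.
So sqrt(52) = [7; (4, 1, 2, 1, 4, 14)] with period length k = 6.
k is even, so the fundamental solution of x^2 - 52y^2 = 1 is (p_{k-1}, q_{k-1}) = (p_5, q_5); compute convergents through index 5.
Convergents (p_i = a_i*p_{i-1} + p_{i-2}, q_i = a_i*q_{i-1} + q_{i-2} with p_{-2}=0, p_{-1}=1, q_{-2}=1, q_{-1}=0):
  i=0: a_0=7, p_0 = 7*1 + 0 = 7, q_0 = 7*0 + 1 = 1.
  i=1: a_1=4, p_1 = 4*7 + 1 = 29, q_1 = 4*1 + 0 = 4.
  i=2: a_2=1, p_2 = 1*29 + 7 = 36, q_2 = 1*4 + 1 = 5.
  i=3: a_3=2, p_3 = 2*36 + 29 = 101, q_3 = 2*5 + 4 = 14.
  i=4: a_4=1, p_4 = 1*101 + 36 = 137, q_4 = 1*14 + 5 = 19.
  i=5: a_5=4, p_5 = 4*137 + 101 = 649, q_5 = 4*19 + 14 = 90.
Check: 649^2 - 52*90^2 = 421201 - 421200 = 1, so (x, y) = (649, 90) solves the equation, and by the theorem it is the least positive solution.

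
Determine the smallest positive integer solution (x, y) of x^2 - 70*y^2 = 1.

(x, y) = (251, 30)

First expand sqrt(70) as a continued fraction. With x_i = (sqrt(70) + m_i)/d_i and (m_0, d_0) = (0, 1): a_0 = floor(sqrt(70)) = 8, since 8^2 = 64 <= 70 < 81 = 9^2.
Iterate m_{i+1} = d_i*a_i - m_i, d_{i+1} = (70 - m_{i+1}^2)/d_i, a_{i+1} = floor((a_0 + m_{i+1})/d_{i+1}):
  m_1 = 1*8 - 0 = 8, d_1 = (70 - 8^2)/1 = 6/1 = 6, a_1 = floor((8 + 8)/6) = 2.
  m_2 = 6*2 - 8 = 4, d_2 = (70 - 4^2)/6 = 54/6 = 9, a_2 = floor((8 + 4)/9) = 1.
  m_3 = 9*1 - 4 = 5, d_3 = (70 - 5^2)/9 = 45/9 = 5, a_3 = floor((8 + 5)/5) = 2.
  m_4 = 5*2 - 5 = 5, d_4 = (70 - 5^2)/5 = 45/5 = 9, a_4 = floor((8 + 5)/9) = 1.
  m_5 = 9*1 - 5 = 4, d_5 = (70 - 4^2)/9 = 54/9 = 6, a_5 = floor((8 + 4)/6) = 2.
  m_6 = 6*2 - 4 = 8, d_6 = (70 - 8^2)/6 = 6/6 = 1, a_6 = floor((8 + 8)/1) = 16.
  m_7 = 1*16 - 8 = 8, d_7 = (70 - 8^2)/1 = 6/1 = 6: (m_7, d_7) = (m_1, d_1) = (8, 6), so from here the quotients repeat a_1, ..., a_6; the period length is 6.
So sqrt(70) = [8; (2, 1, 2, 1, 2, 16)] with period length k = 6.
k is even, so the fundamental solution of x^2 - 70y^2 = 1 is (p_{k-1}, q_{k-1}) = (p_5, q_5); compute convergents through index 5.
Convergents (p_i = a_i*p_{i-1} + p_{i-2}, q_i = a_i*q_{i-1} + q_{i-2} with p_{-2}=0, p_{-1}=1, q_{-2}=1, q_{-1}=0):
  i=0: a_0=8, p_0 = 8*1 + 0 = 8, q_0 = 8*0 + 1 = 1.
  i=1: a_1=2, p_1 = 2*8 + 1 = 17, q_1 = 2*1 + 0 = 2.
  i=2: a_2=1, p_2 = 1*17 + 8 = 25, q_2 = 1*2 + 1 = 3.
  i=3: a_3=2, p_3 = 2*25 + 17 = 67, q_3 = 2*3 + 2 = 8.
  i=4: a_4=1, p_4 = 1*67 + 25 = 92, q_4 = 1*8 + 3 = 11.
  i=5: a_5=2, p_5 = 2*92 + 67 = 251, q_5 = 2*11 + 8 = 30.
Check: 251^2 - 70*30^2 = 63001 - 63000 = 1, so (x, y) = (251, 30) solves the equation, and by the theorem it is the least positive solution.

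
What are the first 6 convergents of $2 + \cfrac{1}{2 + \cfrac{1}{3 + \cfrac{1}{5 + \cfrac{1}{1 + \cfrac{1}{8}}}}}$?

2/1, 5/2, 17/7, 90/37, 107/44, 946/389

Using the convergent recurrence p_i = a_i*p_{i-1} + p_{i-2}, q_i = a_i*q_{i-1} + q_{i-2} with p_{-2}=0, p_{-1}=1, q_{-2}=1, q_{-1}=0:
  i=0: a_0=2, p_0 = 2*1 + 0 = 2, q_0 = 2*0 + 1 = 1.
  i=1: a_1=2, p_1 = 2*2 + 1 = 5, q_1 = 2*1 + 0 = 2.
  i=2: a_2=3, p_2 = 3*5 + 2 = 17, q_2 = 3*2 + 1 = 7.
  i=3: a_3=5, p_3 = 5*17 + 5 = 90, q_3 = 5*7 + 2 = 37.
  i=4: a_4=1, p_4 = 1*90 + 17 = 107, q_4 = 1*37 + 7 = 44.
  i=5: a_5=8, p_5 = 8*107 + 90 = 946, q_5 = 8*44 + 37 = 389.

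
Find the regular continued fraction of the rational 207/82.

Run the Euclidean algorithm on 207 and 82; the successive quotients are the partial quotients a_0, a_1, ... (each step inverts the fractional part left over by the previous one):
  207 = 2*82 + 43, so a_0 = 2.
  82 = 1*43 + 39, so a_1 = 1.
  43 = 1*39 + 4, so a_2 = 1.
  39 = 9*4 + 3, so a_3 = 9.
  4 = 1*3 + 1, so a_4 = 1.
  3 = 3*1 + 0, so a_5 = 3.
The remainder reaches 0 after 6 divisions, so the expansion has 6 partial quotients, read off in order.

[2; 1, 1, 9, 1, 3]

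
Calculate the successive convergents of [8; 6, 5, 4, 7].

8/1, 49/6, 253/31, 1061/130, 7680/941

Using the convergent recurrence p_i = a_i*p_{i-1} + p_{i-2}, q_i = a_i*q_{i-1} + q_{i-2} with p_{-2}=0, p_{-1}=1, q_{-2}=1, q_{-1}=0:
  i=0: a_0=8, p_0 = 8*1 + 0 = 8, q_0 = 8*0 + 1 = 1.
  i=1: a_1=6, p_1 = 6*8 + 1 = 49, q_1 = 6*1 + 0 = 6.
  i=2: a_2=5, p_2 = 5*49 + 8 = 253, q_2 = 5*6 + 1 = 31.
  i=3: a_3=4, p_3 = 4*253 + 49 = 1061, q_3 = 4*31 + 6 = 130.
  i=4: a_4=7, p_4 = 7*1061 + 253 = 7680, q_4 = 7*130 + 31 = 941.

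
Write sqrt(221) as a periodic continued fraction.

[14; (1, 6, 2, 6, 1, 28)]

Write x_i = (sqrt(221) + m_i)/d_i with (m_0, d_0) = (0, 1). a_0 = floor(sqrt(221)) = 14, since 14^2 = 196 <= 221 < 225 = 15^2.
Iterate m_{i+1} = d_i*a_i - m_i, d_{i+1} = (221 - m_{i+1}^2)/d_i, a_{i+1} = floor((a_0 + m_{i+1})/d_{i+1}):
  m_1 = 1*14 - 0 = 14, d_1 = (221 - 14^2)/1 = 25/1 = 25, a_1 = floor((14 + 14)/25) = 1.
  m_2 = 25*1 - 14 = 11, d_2 = (221 - 11^2)/25 = 100/25 = 4, a_2 = floor((14 + 11)/4) = 6.
  m_3 = 4*6 - 11 = 13, d_3 = (221 - 13^2)/4 = 52/4 = 13, a_3 = floor((14 + 13)/13) = 2.
  m_4 = 13*2 - 13 = 13, d_4 = (221 - 13^2)/13 = 52/13 = 4, a_4 = floor((14 + 13)/4) = 6.
  m_5 = 4*6 - 13 = 11, d_5 = (221 - 11^2)/4 = 100/4 = 25, a_5 = floor((14 + 11)/25) = 1.
  m_6 = 25*1 - 11 = 14, d_6 = (221 - 14^2)/25 = 25/25 = 1, a_6 = floor((14 + 14)/1) = 28.
  m_7 = 1*28 - 14 = 14, d_7 = (221 - 14^2)/1 = 25/1 = 25: (m_7, d_7) = (m_1, d_1) = (14, 25), so from here the quotients repeat a_1, ..., a_6; the period length is 6.
Hence the expansion of sqrt(221) is a_0 = 14 followed by the repeating block 1, 6, 2, 6, 1, 28 (period 6).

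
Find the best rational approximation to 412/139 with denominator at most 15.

Expand x = 412/139 as a continued fraction with the Euclidean algorithm:
  412 = 2*139 + 134, so a_0 = 2.
  139 = 1*134 + 5, so a_1 = 1.
  134 = 26*5 + 4, so a_2 = 26.
  5 = 1*4 + 1, so a_3 = 1.
  4 = 4*1 + 0, so a_4 = 4.
so x = [2; 1, 26, 1, 4].
Convergents (p_i = a_i*p_{i-1} + p_{i-2}, q_i = a_i*q_{i-1} + q_{i-2} with p_{-2}=0, p_{-1}=1, q_{-2}=1, q_{-1}=0), until the denominator exceeds 15:
  i=0: a_0=2, p_0 = 2*1 + 0 = 2, q_0 = 2*0 + 1 = 1.
  i=1: a_1=1, p_1 = 1*2 + 1 = 3, q_1 = 1*1 + 0 = 1.
  i=2: a_2=26, p_2 = 26*3 + 2 = 80, q_2 = 26*1 + 1 = 27.
q_2 = 27 > 15, so the last convergent with denominator <= 15 is p_1/q_1 = 3/1.
The closest fraction with denominator <= 15 is either p_1/q_1 or the intermediate fraction (k*p_1 + p_0)/(k*q_1 + q_0) with the largest k >= 1 whose denominator stays <= 15; these approach x as k grows, and every other convergent or intermediate fraction in range is farther away.
Largest k: floor((15 - q_0)/q_1) = floor((15 - 1)/1) = 14.
That gives (14*3 + 2)/(14*1 + 1) = 44/15.
Compare the errors: |x - 3/1| = |412*1 - 3*139|/(139*1) = 5/139, and |x - 44/15| = |412*15 - 44*139|/(139*15) = 64/2085.
Cross-multiplying, 64*139 = 8896 < 10425 = 5*2085, so 64/2085 is smaller: the intermediate fraction 44/15 is closer to x than 3/1.

44/15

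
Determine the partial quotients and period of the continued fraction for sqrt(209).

[14; (2, 5, 3, 2, 3, 5, 2, 28)]

Write x_i = (sqrt(209) + m_i)/d_i with (m_0, d_0) = (0, 1). a_0 = floor(sqrt(209)) = 14, since 14^2 = 196 <= 209 < 225 = 15^2.
Iterate m_{i+1} = d_i*a_i - m_i, d_{i+1} = (209 - m_{i+1}^2)/d_i, a_{i+1} = floor((a_0 + m_{i+1})/d_{i+1}):
  m_1 = 1*14 - 0 = 14, d_1 = (209 - 14^2)/1 = 13/1 = 13, a_1 = floor((14 + 14)/13) = 2.
  m_2 = 13*2 - 14 = 12, d_2 = (209 - 12^2)/13 = 65/13 = 5, a_2 = floor((14 + 12)/5) = 5.
  m_3 = 5*5 - 12 = 13, d_3 = (209 - 13^2)/5 = 40/5 = 8, a_3 = floor((14 + 13)/8) = 3.
  m_4 = 8*3 - 13 = 11, d_4 = (209 - 11^2)/8 = 88/8 = 11, a_4 = floor((14 + 11)/11) = 2.
  m_5 = 11*2 - 11 = 11, d_5 = (209 - 11^2)/11 = 88/11 = 8, a_5 = floor((14 + 11)/8) = 3.
  m_6 = 8*3 - 11 = 13, d_6 = (209 - 13^2)/8 = 40/8 = 5, a_6 = floor((14 + 13)/5) = 5.
  m_7 = 5*5 - 13 = 12, d_7 = (209 - 12^2)/5 = 65/5 = 13, a_7 = floor((14 + 12)/13) = 2.
  m_8 = 13*2 - 12 = 14, d_8 = (209 - 14^2)/13 = 13/13 = 1, a_8 = floor((14 + 14)/1) = 28.
  m_9 = 1*28 - 14 = 14, d_9 = (209 - 14^2)/1 = 13/1 = 13: (m_9, d_9) = (m_1, d_1) = (14, 13), so from here the quotients repeat a_1, ..., a_8; the period length is 8.
Hence the expansion of sqrt(209) is a_0 = 14 followed by the repeating block 2, 5, 3, 2, 3, 5, 2, 28 (period 8).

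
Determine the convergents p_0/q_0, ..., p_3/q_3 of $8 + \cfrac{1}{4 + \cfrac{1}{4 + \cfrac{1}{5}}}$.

8/1, 33/4, 140/17, 733/89

Using the convergent recurrence p_i = a_i*p_{i-1} + p_{i-2}, q_i = a_i*q_{i-1} + q_{i-2} with p_{-2}=0, p_{-1}=1, q_{-2}=1, q_{-1}=0:
  i=0: a_0=8, p_0 = 8*1 + 0 = 8, q_0 = 8*0 + 1 = 1.
  i=1: a_1=4, p_1 = 4*8 + 1 = 33, q_1 = 4*1 + 0 = 4.
  i=2: a_2=4, p_2 = 4*33 + 8 = 140, q_2 = 4*4 + 1 = 17.
  i=3: a_3=5, p_3 = 5*140 + 33 = 733, q_3 = 5*17 + 4 = 89.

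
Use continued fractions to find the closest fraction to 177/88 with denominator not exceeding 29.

2/1

Expand x = 177/88 as a continued fraction with the Euclidean algorithm:
  177 = 2*88 + 1, so a_0 = 2.
  88 = 88*1 + 0, so a_1 = 88.
so x = [2; 88].
Convergents (p_i = a_i*p_{i-1} + p_{i-2}, q_i = a_i*q_{i-1} + q_{i-2} with p_{-2}=0, p_{-1}=1, q_{-2}=1, q_{-1}=0), until the denominator exceeds 29:
  i=0: a_0=2, p_0 = 2*1 + 0 = 2, q_0 = 2*0 + 1 = 1.
  i=1: a_1=88, p_1 = 88*2 + 1 = 177, q_1 = 88*1 + 0 = 88.
q_1 = 88 > 29, so the last convergent with denominator <= 29 is p_0/q_0 = 2/1.
The closest fraction with denominator <= 29 is either p_0/q_0 or the intermediate fraction (k*p_0 + p_{-1})/(k*q_0 + q_{-1}) with the largest k >= 1 whose denominator stays <= 29; these approach x as k grows, and every other convergent or intermediate fraction in range is farther away.
Largest k: floor((29 - q_{-1})/q_0) = floor((29 - 0)/1) = 29 (using the seeds p_{-1} = 1, q_{-1} = 0).
That gives (29*2 + 1)/(29*1 + 0) = 59/29.
Compare the errors: |x - 2/1| = |177*1 - 2*88|/(88*1) = 1/88, and |x - 59/29| = |177*29 - 59*88|/(88*29) = 59/2552.
Cross-multiplying, 1*2552 = 2552 < 5192 = 59*88, so 1/88 is smaller: the convergent 2/1 is closer to x than 59/29.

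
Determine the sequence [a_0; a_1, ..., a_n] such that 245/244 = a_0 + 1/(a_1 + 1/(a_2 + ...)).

Run the Euclidean algorithm on 245 and 244; the successive quotients are the partial quotients a_0, a_1, ... (each step inverts the fractional part left over by the previous one):
  245 = 1*244 + 1, so a_0 = 1.
  244 = 244*1 + 0, so a_1 = 244.
The remainder reaches 0 after 2 divisions, so the expansion has 2 partial quotients, read off in order.

[1; 244]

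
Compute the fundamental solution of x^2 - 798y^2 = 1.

First expand sqrt(798) as a continued fraction. With x_i = (sqrt(798) + m_i)/d_i and (m_0, d_0) = (0, 1): a_0 = floor(sqrt(798)) = 28, since 28^2 = 784 <= 798 < 841 = 29^2.
Iterate m_{i+1} = d_i*a_i - m_i, d_{i+1} = (798 - m_{i+1}^2)/d_i, a_{i+1} = floor((a_0 + m_{i+1})/d_{i+1}):
  m_1 = 1*28 - 0 = 28, d_1 = (798 - 28^2)/1 = 14/1 = 14, a_1 = floor((28 + 28)/14) = 4.
  m_2 = 14*4 - 28 = 28, d_2 = (798 - 28^2)/14 = 14/14 = 1, a_2 = floor((28 + 28)/1) = 56.
  m_3 = 1*56 - 28 = 28, d_3 = (798 - 28^2)/1 = 14/1 = 14: (m_3, d_3) = (m_1, d_1) = (28, 14), so from here the quotients repeat a_1, a_2; the period length is 2.
So sqrt(798) = [28; (4, 56)] with period length k = 2.
k is even, so the fundamental solution of x^2 - 798y^2 = 1 is (p_{k-1}, q_{k-1}) = (p_1, q_1); compute convergents through index 1.
Convergents (p_i = a_i*p_{i-1} + p_{i-2}, q_i = a_i*q_{i-1} + q_{i-2} with p_{-2}=0, p_{-1}=1, q_{-2}=1, q_{-1}=0):
  i=0: a_0=28, p_0 = 28*1 + 0 = 28, q_0 = 28*0 + 1 = 1.
  i=1: a_1=4, p_1 = 4*28 + 1 = 113, q_1 = 4*1 + 0 = 4.
Check: 113^2 - 798*4^2 = 12769 - 12768 = 1, so (x, y) = (113, 4) solves the equation, and by the theorem it is the least positive solution.

(x, y) = (113, 4)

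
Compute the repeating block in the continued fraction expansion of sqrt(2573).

Write x_i = (sqrt(2573) + m_i)/d_i with (m_0, d_0) = (0, 1). a_0 = floor(sqrt(2573)) = 50, since 50^2 = 2500 <= 2573 < 2601 = 51^2.
Iterate m_{i+1} = d_i*a_i - m_i, d_{i+1} = (2573 - m_{i+1}^2)/d_i, a_{i+1} = floor((a_0 + m_{i+1})/d_{i+1}):
  m_1 = 1*50 - 0 = 50, d_1 = (2573 - 50^2)/1 = 73/1 = 73, a_1 = floor((50 + 50)/73) = 1.
  m_2 = 73*1 - 50 = 23, d_2 = (2573 - 23^2)/73 = 2044/73 = 28, a_2 = floor((50 + 23)/28) = 2.
  m_3 = 28*2 - 23 = 33, d_3 = (2573 - 33^2)/28 = 1484/28 = 53, a_3 = floor((50 + 33)/53) = 1.
  m_4 = 53*1 - 33 = 20, d_4 = (2573 - 20^2)/53 = 2173/53 = 41, a_4 = floor((50 + 20)/41) = 1.
  m_5 = 41*1 - 20 = 21, d_5 = (2573 - 21^2)/41 = 2132/41 = 52, a_5 = floor((50 + 21)/52) = 1.
  m_6 = 52*1 - 21 = 31, d_6 = (2573 - 31^2)/52 = 1612/52 = 31, a_6 = floor((50 + 31)/31) = 2.
  m_7 = 31*2 - 31 = 31, d_7 = (2573 - 31^2)/31 = 1612/31 = 52, a_7 = floor((50 + 31)/52) = 1.
  m_8 = 52*1 - 31 = 21, d_8 = (2573 - 21^2)/52 = 2132/52 = 41, a_8 = floor((50 + 21)/41) = 1.
  m_9 = 41*1 - 21 = 20, d_9 = (2573 - 20^2)/41 = 2173/41 = 53, a_9 = floor((50 + 20)/53) = 1.
  m_10 = 53*1 - 20 = 33, d_10 = (2573 - 33^2)/53 = 1484/53 = 28, a_10 = floor((50 + 33)/28) = 2.
  m_11 = 28*2 - 33 = 23, d_11 = (2573 - 23^2)/28 = 2044/28 = 73, a_11 = floor((50 + 23)/73) = 1.
  m_12 = 73*1 - 23 = 50, d_12 = (2573 - 50^2)/73 = 73/73 = 1, a_12 = floor((50 + 50)/1) = 100.
  m_13 = 1*100 - 50 = 50, d_13 = (2573 - 50^2)/1 = 73/1 = 73: (m_13, d_13) = (m_1, d_1) = (50, 73), so from here the quotients repeat a_1, ..., a_12; the period length is 12.
Hence the expansion of sqrt(2573) is a_0 = 50 followed by the repeating block 1, 2, 1, 1, 1, 2, 1, 1, 1, 2, 1, 100 (period 12).

[50; (1, 2, 1, 1, 1, 2, 1, 1, 1, 2, 1, 100)]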